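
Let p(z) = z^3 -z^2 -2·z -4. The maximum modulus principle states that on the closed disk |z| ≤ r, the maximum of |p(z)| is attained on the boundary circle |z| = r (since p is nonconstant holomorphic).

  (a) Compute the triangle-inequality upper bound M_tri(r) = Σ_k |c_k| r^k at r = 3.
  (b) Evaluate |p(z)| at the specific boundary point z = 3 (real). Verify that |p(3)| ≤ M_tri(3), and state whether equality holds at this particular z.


Coefficients: c_0 = -4, c_1 = -2, c_2 = -1, c_3 = 1. Radius r = 3.
Part (a). Triangle bound: M_tri(r) = Σ_k |c_k| r^k
  = |-4|·3^0 + |-2|·3^1 + |-1|·3^2 + |1|·3^3
  = 4 + 6 + 9 + 27 = 46.
This bounds M(r) := max_{|z|=r} |p(z)| from above; equality holds iff all terms c_k z^k can be made to align in phase at a single z on |z|=r.
Part (b). At z = 3 (real, on the circle |z| = r):
  p(3) = (-4)·3^0 + (-2)·3^1 + (-1)·3^2 + (1)·3^3 = 8.
  |p(3)| = 8.
Check: |p(3)| = 8 ≤ 46 = M_tri(3). ✓ Equality does not hold at z = 3 (the coefficients have mixed signs, so the terms do not all align in phase there).

M_tri(3) = 46; |p(3)| = 8; equality at z=3: no.


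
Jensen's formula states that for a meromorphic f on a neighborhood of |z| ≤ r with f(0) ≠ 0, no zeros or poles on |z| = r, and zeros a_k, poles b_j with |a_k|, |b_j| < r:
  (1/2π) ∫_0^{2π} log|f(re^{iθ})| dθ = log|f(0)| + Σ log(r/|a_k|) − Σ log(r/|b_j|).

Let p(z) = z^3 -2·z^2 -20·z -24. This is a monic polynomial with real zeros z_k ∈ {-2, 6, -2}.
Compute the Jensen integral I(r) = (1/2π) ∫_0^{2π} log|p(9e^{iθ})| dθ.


Zeros: -2, -2, 6; r = 9.
Inside |z| < r: -2, -2, 6. Outside (|z| ≥ r): ∅.
p(0) = -24, so log|p(0)| = log(24) = 3.1781.
Apply Jensen: I(r) = log|p(0)| + Σ_k log(r/|z_k|), summed over zeros inside |z| < r.
  log(r/|z_k|) for z_k = -2: log(9/2) = 1.5041
  log(r/|z_k|) for z_k = 6: log(9/6) = 0.4055
  log(r/|z_k|) for z_k = -2: log(9/2) = 1.5041
Sum over inside zeros: 3.4136.
I(r) = log|p(0)| + (inside sum) = 3.1781 + 3.4136 = 6.5917.
Closed form (all zeros inside, monic): I(r) = n·log(r) = 3·log(9) = 6.5917. ✓

I(r) ≈ 6.5917.


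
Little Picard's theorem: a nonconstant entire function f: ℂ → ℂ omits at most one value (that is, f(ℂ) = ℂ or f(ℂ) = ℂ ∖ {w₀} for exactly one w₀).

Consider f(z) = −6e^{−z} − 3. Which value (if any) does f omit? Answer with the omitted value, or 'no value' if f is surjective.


Little Picard bounds the complement of f(ℂ) to at most one point.
e^{−z} is never zero on ℂ, so -6·e^{−z} takes every value in ℂ ∖ {0}. Adding -3 shifts the range to ℂ ∖ {-3}. Thus f omits exactly the value -3.

Omitted value: -3.


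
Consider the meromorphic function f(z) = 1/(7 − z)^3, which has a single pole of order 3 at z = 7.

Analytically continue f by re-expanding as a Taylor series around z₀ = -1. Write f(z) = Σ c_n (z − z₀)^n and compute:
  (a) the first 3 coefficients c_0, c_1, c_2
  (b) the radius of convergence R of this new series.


Let w = z − z₀, so z = z₀ + w.
Then 7 − z = 7 − (z₀ + w) = (7 − z₀) − w = 8 − w.
f(z) = 1/(8 − w)^3 = (1/(8)^3) · (1 − w/(8))^{−3}.
By the binomial series (1−u)^{−3} = Σ_{n≥0} C(n+2, 2) u^n for |u|<1, with u = w/(8):
  c_n = C(n+2, 2) / (8)^(n+3).
  c_0 = 1/(8)^3 = 1/512.
  c_1 = 3/(8)^4 = 3/4096.
  c_2 = 6/(8)^5 = 3/16384.
The series is valid for |w/d| < 1, i.e. |z − z₀| < |d|.
Radius of convergence: R = |7 − z₀| = |8| = 8 (distance from z₀ to the singularity z = 7).

c_0 = 1/512, c_1 = 3/4096, c_2 = 3/16384; R = 8.


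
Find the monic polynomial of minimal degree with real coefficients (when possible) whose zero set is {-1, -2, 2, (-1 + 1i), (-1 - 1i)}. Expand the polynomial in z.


The polynomial is p(z) = ∏_{α ∈ S} (z − α), where S = {-1, -2, 2, (-1 + 1i), (-1 - 1i)}.
Expanding the product yields: p(z) = z^5 + 3·z^4 -10·z^2 -16·z -8.
Note conjugate pairs combine to real quadratics: (z − (-1+1i))(z − (-1−1i)) = z² + 2z + 2.
The resulting polynomial has degree 5 and real coefficients as required.

p(z) = z^5 + 3·z^4 -10·z^2 -16·z -8.


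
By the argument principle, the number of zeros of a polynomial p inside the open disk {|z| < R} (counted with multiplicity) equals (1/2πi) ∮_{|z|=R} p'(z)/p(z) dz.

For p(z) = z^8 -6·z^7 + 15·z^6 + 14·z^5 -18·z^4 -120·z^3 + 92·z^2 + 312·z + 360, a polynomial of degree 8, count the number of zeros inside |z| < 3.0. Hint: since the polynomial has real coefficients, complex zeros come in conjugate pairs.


The zeros of p are: (-1 + 1i), (-1 - 1i), (2 + 1i), (2 - 1i), (-1 + 1i), (-1 - 1i), (3 + 3i), (3 - 3i).
Their magnitudes are: 1.414, 1.414, 2.236, 2.236, 1.414, 1.414, 4.243, 4.243.
Zeros with |z| < R = 3.0: (-1 + 1i), (-1 - 1i), (2 + 1i), (2 - 1i), (-1 + 1i), (-1 - 1i).
Count = 6.
By the argument principle, (1/2πi) ∮_{|z|=R} p'(z)/p(z) dz equals exactly this count.

Number of zeros inside |z| < 3.0: 6.


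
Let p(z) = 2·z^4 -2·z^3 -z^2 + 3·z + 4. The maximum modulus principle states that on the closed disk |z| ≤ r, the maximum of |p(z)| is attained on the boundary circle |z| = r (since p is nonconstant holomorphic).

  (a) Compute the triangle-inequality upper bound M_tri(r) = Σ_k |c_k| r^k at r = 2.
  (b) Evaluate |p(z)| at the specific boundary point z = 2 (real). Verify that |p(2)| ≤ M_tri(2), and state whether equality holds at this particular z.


Coefficients: c_0 = 4, c_1 = 3, c_2 = -1, c_3 = -2, c_4 = 2. Radius r = 2.
Part (a). Triangle bound: M_tri(r) = Σ_k |c_k| r^k
  = |4|·2^0 + |3|·2^1 + |-1|·2^2 + |-2|·2^3 + |2|·2^4
  = 4 + 6 + 4 + 16 + 32 = 62.
This bounds M(r) := max_{|z|=r} |p(z)| from above; equality holds iff all terms c_k z^k can be made to align in phase at a single z on |z|=r.
Part (b). At z = 2 (real, on the circle |z| = r):
  p(2) = (4)·2^0 + (3)·2^1 + (-1)·2^2 + (-2)·2^3 + (2)·2^4 = 22.
  |p(2)| = 22.
Check: |p(2)| = 22 ≤ 62 = M_tri(2). ✓ Equality does not hold at z = 2 (the coefficients have mixed signs, so the terms do not all align in phase there).

M_tri(2) = 62; |p(2)| = 22; equality at z=2: no.


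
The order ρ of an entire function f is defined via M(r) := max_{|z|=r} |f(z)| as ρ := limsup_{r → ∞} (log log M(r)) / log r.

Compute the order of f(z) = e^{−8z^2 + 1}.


|e^{−8z^2 + 1}| = e^{Re(-8·z^2) + 1} ≤ e^{8|z|^2 + 1} = e^{8r^2 + 1} on |z| = r, so ρ ≤ 2. Choosing z on |z|=r so that -8·z^2 is real positive (always possible by picking arg z appropriately) gives |f(z)| = e^{8r^2 + 1}, matching the bound. The additive constant 1 does not affect log log M(r) ~ 2·log r. Hence ρ = 2.
Therefore ρ = 2.

Order ρ = 2.


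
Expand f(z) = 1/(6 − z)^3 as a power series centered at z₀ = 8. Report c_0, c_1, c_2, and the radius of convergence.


Let w = z − z₀, so z = z₀ + w.
Then 6 − z = 6 − (z₀ + w) = (6 − z₀) − w = -2 − w.
f(z) = 1/(-2 − w)^3 = (1/(-2)^3) · (1 − w/(-2))^{−3}.
By the binomial series (1−u)^{−3} = Σ_{n≥0} C(n+2, 2) u^n for |u|<1, with u = w/(-2):
  c_n = C(n+2, 2) / (-2)^(n+3).
  c_0 = 1/(-2)^3 = -1/8.
  c_1 = 3/(-2)^4 = 3/16.
  c_2 = 6/(-2)^5 = -3/16.
The series is valid for |w/d| < 1, i.e. |z − z₀| < |d|.
Radius of convergence: R = |6 − z₀| = |-2| = 2 (distance from z₀ to the singularity z = 6).

c_0 = -1/8, c_1 = 3/16, c_2 = -3/16; R = 2.


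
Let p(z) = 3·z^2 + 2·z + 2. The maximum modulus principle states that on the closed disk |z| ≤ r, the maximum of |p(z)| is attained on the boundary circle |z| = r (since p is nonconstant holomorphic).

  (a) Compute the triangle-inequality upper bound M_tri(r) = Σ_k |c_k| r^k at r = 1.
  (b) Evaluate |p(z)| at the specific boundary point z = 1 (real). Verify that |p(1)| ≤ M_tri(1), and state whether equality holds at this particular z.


Coefficients: c_0 = 2, c_1 = 2, c_2 = 3. Radius r = 1.
Part (a). Triangle bound: M_tri(r) = Σ_k |c_k| r^k
  = |2|·1^0 + |2|·1^1 + |3|·1^2
  = 2 + 2 + 3 = 7.
This bounds M(r) := max_{|z|=r} |p(z)| from above; equality holds iff all terms c_k z^k can be made to align in phase at a single z on |z|=r.
Part (b). At z = 1 (real, on the circle |z| = r):
  p(1) = (2)·1^0 + (2)·1^1 + (3)·1^2 = 7.
  |p(1)| = 7.
Since all nonzero coefficients share the same sign, |p(1)| = 7 = M_tri(1); the triangle bound is attained at z = 1, so in fact M(r) = 7.

M_tri(1) = 7; |p(1)| = 7; equality at z=1: yes.


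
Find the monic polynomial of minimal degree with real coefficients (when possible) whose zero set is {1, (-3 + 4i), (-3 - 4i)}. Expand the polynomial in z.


The polynomial is p(z) = ∏_{α ∈ S} (z − α), where S = {1, (-3 + 4i), (-3 - 4i)}.
Expanding the product yields: p(z) = z^3 + 5·z^2 + 19·z -25.
Note conjugate pairs combine to real quadratics: (z − (-3+4i))(z − (-3−4i)) = z² + 6z + 25.
The resulting polynomial has degree 3 and real coefficients as required.

p(z) = z^3 + 5·z^2 + 19·z -25.


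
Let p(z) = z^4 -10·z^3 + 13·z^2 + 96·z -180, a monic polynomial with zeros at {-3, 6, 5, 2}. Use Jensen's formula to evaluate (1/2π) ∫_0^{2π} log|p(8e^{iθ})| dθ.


Zeros: -3, 2, 5, 6; r = 8.
Inside |z| < r: -3, 2, 5, 6. Outside (|z| ≥ r): ∅.
p(0) = -180, so log|p(0)| = log(180) = 5.1930.
Apply Jensen: I(r) = log|p(0)| + Σ_k log(r/|z_k|), summed over zeros inside |z| < r.
  log(r/|z_k|) for z_k = -3: log(8/3) = 0.9808
  log(r/|z_k|) for z_k = 6: log(8/6) = 0.2877
  log(r/|z_k|) for z_k = 5: log(8/5) = 0.4700
  log(r/|z_k|) for z_k = 2: log(8/2) = 1.3863
Sum over inside zeros: 3.1248.
I(r) = log|p(0)| + (inside sum) = 5.1930 + 3.1248 = 8.3178.
Closed form (all zeros inside, monic): I(r) = n·log(r) = 4·log(8) = 8.3178. ✓

I(r) ≈ 8.3178.


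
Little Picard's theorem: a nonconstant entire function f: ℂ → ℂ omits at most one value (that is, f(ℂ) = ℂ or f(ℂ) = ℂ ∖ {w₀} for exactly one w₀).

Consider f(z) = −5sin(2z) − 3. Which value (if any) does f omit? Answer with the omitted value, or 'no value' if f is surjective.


Little Picard bounds the complement of f(ℂ) to at most one point.
sin is entire and surjective onto ℂ: for every w ∈ ℂ, sin(ζ) = w has a solution ζ ∈ ℂ (e.g., via the complex inverse arcsin). With ζ = 2z this gives z = ζ/(2). Then -5·sin(2z) takes every value in -5·ℂ = ℂ, and adding -3 is a bijection of ℂ. So f is surjective and omits no value. (Note: only on the real line is sin bounded by [−1, 1].)

Omitted value: no value.


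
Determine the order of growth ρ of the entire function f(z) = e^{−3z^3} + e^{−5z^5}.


Each summand is entire of order 3 and 5 respectively (as in the single-exponential case). The order of a sum is at most the max of the orders, so ρ ≤ 5. For the lower bound: on |z|=r choose arg z so that -5z^5 is real positive; then |e^{-5z^5}| = e^{5r^5} while |e^{-3z^3}| ≤ e^{3r^3} = o(e^{5r^5}). So |f| ≥ e^{5r^5}(1 − o(1)) and ρ ≥ 5. Hence ρ = max(3, 5) = 5.
Therefore ρ = 5.

Order ρ = 5.


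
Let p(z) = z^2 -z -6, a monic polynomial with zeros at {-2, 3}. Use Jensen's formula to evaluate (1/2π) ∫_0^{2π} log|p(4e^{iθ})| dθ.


Zeros: -2, 3; r = 4.
Inside |z| < r: -2, 3. Outside (|z| ≥ r): ∅.
p(0) = -6, so log|p(0)| = log(6) = 1.7918.
Apply Jensen: I(r) = log|p(0)| + Σ_k log(r/|z_k|), summed over zeros inside |z| < r.
  log(r/|z_k|) for z_k = -2: log(4/2) = 0.6931
  log(r/|z_k|) for z_k = 3: log(4/3) = 0.2877
Sum over inside zeros: 0.9808.
I(r) = log|p(0)| + (inside sum) = 1.7918 + 0.9808 = 2.7726.
Closed form (all zeros inside, monic): I(r) = n·log(r) = 2·log(4) = 2.7726. ✓

I(r) ≈ 2.7726.


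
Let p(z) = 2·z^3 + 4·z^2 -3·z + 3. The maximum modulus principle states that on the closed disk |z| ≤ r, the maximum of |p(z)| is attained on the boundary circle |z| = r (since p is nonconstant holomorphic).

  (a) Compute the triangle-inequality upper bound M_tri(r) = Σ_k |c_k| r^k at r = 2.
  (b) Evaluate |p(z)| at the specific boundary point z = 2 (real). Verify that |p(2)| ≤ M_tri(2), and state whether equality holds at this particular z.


Coefficients: c_0 = 3, c_1 = -3, c_2 = 4, c_3 = 2. Radius r = 2.
Part (a). Triangle bound: M_tri(r) = Σ_k |c_k| r^k
  = |3|·2^0 + |-3|·2^1 + |4|·2^2 + |2|·2^3
  = 3 + 6 + 16 + 16 = 41.
This bounds M(r) := max_{|z|=r} |p(z)| from above; equality holds iff all terms c_k z^k can be made to align in phase at a single z on |z|=r.
Part (b). At z = 2 (real, on the circle |z| = r):
  p(2) = (3)·2^0 + (-3)·2^1 + (4)·2^2 + (2)·2^3 = 29.
  |p(2)| = 29.
Check: |p(2)| = 29 ≤ 41 = M_tri(2). ✓ Equality does not hold at z = 2 (the coefficients have mixed signs, so the terms do not all align in phase there).

M_tri(2) = 41; |p(2)| = 29; equality at z=2: no.


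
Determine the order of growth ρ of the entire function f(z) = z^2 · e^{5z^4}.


M(r) = max_{|z|=r} |1|·|z|^2·|e^{5z^4}| = 1·r^2 · e^{5r^4} (the factors attain their maxima compatibly on |z|=r). Then log M(r) = log 1 + 2·log r + 5r^4, dominated by the last term, so log log M(r) ~ 4·log r. The polynomial factor 1z^2 contributes only a log r term and does not affect the order. ρ = 4.
Therefore ρ = 4.

Order ρ = 4.


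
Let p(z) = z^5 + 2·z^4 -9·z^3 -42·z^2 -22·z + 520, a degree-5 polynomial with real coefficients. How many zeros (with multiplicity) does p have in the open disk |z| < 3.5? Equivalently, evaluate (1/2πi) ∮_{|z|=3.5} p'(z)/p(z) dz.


The zeros of p are: (-2 + 3i), (-2 - 3i), (3 + 1i), (3 - 1i), -4.
Their magnitudes are: 3.606, 3.606, 3.162, 3.162, 4.
Zeros with |z| < R = 3.5: (3 + 1i), (3 - 1i).
Count = 2.
By the argument principle, (1/2πi) ∮_{|z|=R} p'(z)/p(z) dz equals exactly this count.

Number of zeros inside |z| < 3.5: 2.


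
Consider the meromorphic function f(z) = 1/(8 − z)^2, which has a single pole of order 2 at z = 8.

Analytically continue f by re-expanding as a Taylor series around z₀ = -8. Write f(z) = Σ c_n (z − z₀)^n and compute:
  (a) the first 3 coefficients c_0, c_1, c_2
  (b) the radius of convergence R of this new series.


Let w = z − z₀, so z = z₀ + w.
Then 8 − z = 8 − (z₀ + w) = (8 − z₀) − w = 16 − w.
f(z) = 1/(16 − w)^2 = (1/(16)^2) · (1 − w/(16))^{−2}.
By the binomial series (1−u)^{−2} = Σ_{n≥0} C(n+1, 1) u^n for |u|<1, with u = w/(16):
  c_n = C(n+1, 1) / (16)^(n+2).
  c_0 = 1/(16)^2 = 1/256.
  c_1 = 2/(16)^3 = 1/2048.
  c_2 = 3/(16)^4 = 3/65536.
The series is valid for |w/d| < 1, i.e. |z − z₀| < |d|.
Radius of convergence: R = |8 − z₀| = |16| = 16 (distance from z₀ to the singularity z = 8).

c_0 = 1/256, c_1 = 1/2048, c_2 = 3/65536; R = 16.


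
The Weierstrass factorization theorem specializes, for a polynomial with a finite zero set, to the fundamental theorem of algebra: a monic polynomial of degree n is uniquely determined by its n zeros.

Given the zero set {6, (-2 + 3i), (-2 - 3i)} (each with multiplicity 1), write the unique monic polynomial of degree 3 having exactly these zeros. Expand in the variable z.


The polynomial is p(z) = ∏_{α ∈ S} (z − α), where S = {6, (-2 + 3i), (-2 - 3i)}.
Expanding the product yields: p(z) = z^3 -2·z^2 -11·z -78.
Note conjugate pairs combine to real quadratics: (z − (-2+3i))(z − (-2−3i)) = z² + 4z + 13.
The resulting polynomial has degree 3 and real coefficients as required.

p(z) = z^3 -2·z^2 -11·z -78.


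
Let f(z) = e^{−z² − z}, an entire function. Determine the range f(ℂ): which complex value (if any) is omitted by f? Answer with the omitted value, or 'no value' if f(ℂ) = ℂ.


Little Picard bounds the complement of f(ℂ) to at most one point.
The exponent g(z) = −z² − z is a nonconstant polynomial, hence surjective onto ℂ. So e^{g(z)} takes every value in {e^w : w ∈ ℂ} = ℂ ∖ {0}. Adding 0 shifts the range to ℂ ∖ {0}. f omits exactly 0.

Omitted value: 0.


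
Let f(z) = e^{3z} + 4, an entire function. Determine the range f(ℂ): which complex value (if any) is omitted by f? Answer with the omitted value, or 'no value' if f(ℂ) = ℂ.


Little Picard bounds the complement of f(ℂ) to at most one point.
e^{3z} is never zero on ℂ, so 1·e^{3z} takes every value in ℂ ∖ {0}. Adding 4 shifts the range to ℂ ∖ {4}. Thus f omits exactly the value 4.

Omitted value: 4.


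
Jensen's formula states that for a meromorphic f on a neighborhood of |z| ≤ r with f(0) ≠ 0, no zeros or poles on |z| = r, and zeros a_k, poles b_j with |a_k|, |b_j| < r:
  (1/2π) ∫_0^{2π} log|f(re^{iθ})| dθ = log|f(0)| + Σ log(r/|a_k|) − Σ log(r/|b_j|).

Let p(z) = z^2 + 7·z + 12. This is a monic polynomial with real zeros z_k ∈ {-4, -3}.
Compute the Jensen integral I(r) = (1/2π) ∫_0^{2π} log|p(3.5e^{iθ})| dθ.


Zeros: -4, -3; r = 3.5.
Inside |z| < r: -3. Outside (|z| ≥ r): -4.
p(0) = 12, so log|p(0)| = log(12) = 2.4849.
Apply Jensen: I(r) = log|p(0)| + Σ_k log(r/|z_k|), summed over zeros inside |z| < r.
  log(r/|z_k|) for z_k = -3: log(3.5/3) = 0.1542
  Outside zeros (-4) contribute nothing to the Jensen sum.
Sum over inside zeros: 0.1542.
I(r) = log|p(0)| + (inside sum) = 2.4849 + 0.1542 = 2.6391.
Note: since some zeros are outside |z| ≤ r, the simplified n·log(r) form does NOT apply — only the inside zeros contribute.

I(r) ≈ 2.6391.


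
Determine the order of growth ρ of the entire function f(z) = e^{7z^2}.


|e^{7z^2}| = e^{Re(7·z^2) + 0} ≤ e^{7|z|^2 + 0} = e^{7r^2 + 0} on |z| = r, so ρ ≤ 2. Choosing z on |z|=r so that 7·z^2 is real positive (always possible by picking arg z appropriately) gives |f(z)| = e^{7r^2 + 0}, matching the bound. The additive constant 0 does not affect log log M(r) ~ 2·log r. Hence ρ = 2.
Therefore ρ = 2.

Order ρ = 2.


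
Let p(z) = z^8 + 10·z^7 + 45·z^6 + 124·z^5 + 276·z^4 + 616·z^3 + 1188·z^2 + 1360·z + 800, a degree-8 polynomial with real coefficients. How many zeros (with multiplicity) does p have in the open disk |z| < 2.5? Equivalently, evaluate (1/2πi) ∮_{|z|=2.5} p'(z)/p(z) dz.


The zeros of p are: (-1 + 1i), (-1 - 1i), (-2 + 2i), (-2 - 2i), (-3 + 1i), (-3 - 1i), (1 + 2i), (1 - 2i).
Their magnitudes are: 1.414, 1.414, 2.828, 2.828, 3.162, 3.162, 2.236, 2.236.
Zeros with |z| < R = 2.5: (-1 + 1i), (-1 - 1i), (1 + 2i), (1 - 2i).
Count = 4.
By the argument principle, (1/2πi) ∮_{|z|=R} p'(z)/p(z) dz equals exactly this count.

Number of zeros inside |z| < 2.5: 4.


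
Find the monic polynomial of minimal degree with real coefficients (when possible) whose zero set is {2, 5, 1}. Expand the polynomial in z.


The polynomial is p(z) = ∏_{α ∈ S} (z − α), where S = {2, 5, 1}.
Expanding the product yields: p(z) = z^3 -8·z^2 + 17·z -10.
The resulting polynomial has degree 3 and real coefficients as required.

p(z) = z^3 -8·z^2 + 17·z -10.


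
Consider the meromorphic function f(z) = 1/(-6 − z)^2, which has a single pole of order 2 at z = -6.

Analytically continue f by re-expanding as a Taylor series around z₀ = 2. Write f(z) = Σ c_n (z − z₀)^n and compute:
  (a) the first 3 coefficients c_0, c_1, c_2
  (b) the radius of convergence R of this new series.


Let w = z − z₀, so z = z₀ + w.
Then -6 − z = -6 − (z₀ + w) = (-6 − z₀) − w = -8 − w.
f(z) = 1/(-8 − w)^2 = (1/(-8)^2) · (1 − w/(-8))^{−2}.
By the binomial series (1−u)^{−2} = Σ_{n≥0} C(n+1, 1) u^n for |u|<1, with u = w/(-8):
  c_n = C(n+1, 1) / (-8)^(n+2).
  c_0 = 1/(-8)^2 = 1/64.
  c_1 = 2/(-8)^3 = -1/256.
  c_2 = 3/(-8)^4 = 3/4096.
The series is valid for |w/d| < 1, i.e. |z − z₀| < |d|.
Radius of convergence: R = |-6 − z₀| = |-8| = 8 (distance from z₀ to the singularity z = -6).

c_0 = 1/64, c_1 = -1/256, c_2 = 3/4096; R = 8.


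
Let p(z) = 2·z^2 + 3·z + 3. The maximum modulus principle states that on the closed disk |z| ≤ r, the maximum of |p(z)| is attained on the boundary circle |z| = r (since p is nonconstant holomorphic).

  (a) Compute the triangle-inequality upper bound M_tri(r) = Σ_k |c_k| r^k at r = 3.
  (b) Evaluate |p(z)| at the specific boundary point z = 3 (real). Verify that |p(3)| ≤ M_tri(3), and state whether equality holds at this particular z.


Coefficients: c_0 = 3, c_1 = 3, c_2 = 2. Radius r = 3.
Part (a). Triangle bound: M_tri(r) = Σ_k |c_k| r^k
  = |3|·3^0 + |3|·3^1 + |2|·3^2
  = 3 + 9 + 18 = 30.
This bounds M(r) := max_{|z|=r} |p(z)| from above; equality holds iff all terms c_k z^k can be made to align in phase at a single z on |z|=r.
Part (b). At z = 3 (real, on the circle |z| = r):
  p(3) = (3)·3^0 + (3)·3^1 + (2)·3^2 = 30.
  |p(3)| = 30.
Since all nonzero coefficients share the same sign, |p(3)| = 30 = M_tri(3); the triangle bound is attained at z = 3, so in fact M(r) = 30.

M_tri(3) = 30; |p(3)| = 30; equality at z=3: yes.


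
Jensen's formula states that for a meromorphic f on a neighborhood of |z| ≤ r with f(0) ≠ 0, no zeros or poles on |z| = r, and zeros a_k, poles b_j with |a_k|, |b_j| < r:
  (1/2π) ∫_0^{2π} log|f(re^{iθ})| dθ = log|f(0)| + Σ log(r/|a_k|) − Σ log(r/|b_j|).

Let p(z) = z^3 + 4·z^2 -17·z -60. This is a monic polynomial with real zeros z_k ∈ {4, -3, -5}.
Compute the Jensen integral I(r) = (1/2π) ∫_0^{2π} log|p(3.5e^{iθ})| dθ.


Zeros: -5, -3, 4; r = 3.5.
Inside |z| < r: -3. Outside (|z| ≥ r): -5, 4.
p(0) = -60, so log|p(0)| = log(60) = 4.0943.
Apply Jensen: I(r) = log|p(0)| + Σ_k log(r/|z_k|), summed over zeros inside |z| < r.
  log(r/|z_k|) for z_k = -3: log(3.5/3) = 0.1542
  Outside zeros (-5, 4) contribute nothing to the Jensen sum.
Sum over inside zeros: 0.1542.
I(r) = log|p(0)| + (inside sum) = 4.0943 + 0.1542 = 4.2485.
Note: since some zeros are outside |z| ≤ r, the simplified n·log(r) form does NOT apply — only the inside zeros contribute.

I(r) ≈ 4.2485.


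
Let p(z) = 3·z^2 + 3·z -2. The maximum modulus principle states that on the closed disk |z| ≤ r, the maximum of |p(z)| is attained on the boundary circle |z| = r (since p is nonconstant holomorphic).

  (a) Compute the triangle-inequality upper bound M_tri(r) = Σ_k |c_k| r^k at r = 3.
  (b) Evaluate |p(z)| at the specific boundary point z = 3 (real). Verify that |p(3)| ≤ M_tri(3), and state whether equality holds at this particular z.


Coefficients: c_0 = -2, c_1 = 3, c_2 = 3. Radius r = 3.
Part (a). Triangle bound: M_tri(r) = Σ_k |c_k| r^k
  = |-2|·3^0 + |3|·3^1 + |3|·3^2
  = 2 + 9 + 27 = 38.
This bounds M(r) := max_{|z|=r} |p(z)| from above; equality holds iff all terms c_k z^k can be made to align in phase at a single z on |z|=r.
Part (b). At z = 3 (real, on the circle |z| = r):
  p(3) = (-2)·3^0 + (3)·3^1 + (3)·3^2 = 34.
  |p(3)| = 34.
Check: |p(3)| = 34 ≤ 38 = M_tri(3). ✓ Equality does not hold at z = 3 (the coefficients have mixed signs, so the terms do not all align in phase there).

M_tri(3) = 38; |p(3)| = 34; equality at z=3: no.


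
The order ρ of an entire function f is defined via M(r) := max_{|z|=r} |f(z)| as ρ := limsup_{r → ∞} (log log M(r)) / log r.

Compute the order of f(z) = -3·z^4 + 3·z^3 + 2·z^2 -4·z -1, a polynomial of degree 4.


|f(z)| ≤ Σ|c_k|·r^k = O(r^4) as r → ∞. Polynomial growth is O(e^{r^ε}) for every ε > 0 (since r^4/e^{r^ε} → 0), so ρ ≤ ε for all ε > 0, i.e. ρ = 0. Every nonconstant polynomial has order 0.
Therefore ρ = 0.

Order ρ = 0.


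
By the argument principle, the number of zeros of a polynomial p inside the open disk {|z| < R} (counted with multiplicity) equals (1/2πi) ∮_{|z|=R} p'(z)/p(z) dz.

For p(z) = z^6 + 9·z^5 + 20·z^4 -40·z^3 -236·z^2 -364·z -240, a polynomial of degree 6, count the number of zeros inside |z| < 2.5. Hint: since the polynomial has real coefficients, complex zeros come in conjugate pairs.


The zeros of p are: -4, (-3 + 1i), (-3 - 1i), 3, (-1 + 1i), (-1 - 1i).
Their magnitudes are: 4, 3.162, 3.162, 3, 1.414, 1.414.
Zeros with |z| < R = 2.5: (-1 + 1i), (-1 - 1i).
Count = 2.
By the argument principle, (1/2πi) ∮_{|z|=R} p'(z)/p(z) dz equals exactly this count.

Number of zeros inside |z| < 2.5: 2.


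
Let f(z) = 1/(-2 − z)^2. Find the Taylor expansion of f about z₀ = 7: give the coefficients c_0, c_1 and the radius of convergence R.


Let w = z − z₀, so z = z₀ + w.
Then -2 − z = -2 − (z₀ + w) = (-2 − z₀) − w = -9 − w.
f(z) = 1/(-9 − w)^2 = (1/(-9)^2) · (1 − w/(-9))^{−2}.
By the binomial series (1−u)^{−2} = Σ_{n≥0} C(n+1, 1) u^n for |u|<1, with u = w/(-9):
  c_n = C(n+1, 1) / (-9)^(n+2).
  c_0 = 1/(-9)^2 = 1/81.
  c_1 = 2/(-9)^3 = -2/729.
The series is valid for |w/d| < 1, i.e. |z − z₀| < |d|.
Radius of convergence: R = |-2 − z₀| = |-9| = 9 (distance from z₀ to the singularity z = -2).

c_0 = 1/81, c_1 = -2/729; R = 9.


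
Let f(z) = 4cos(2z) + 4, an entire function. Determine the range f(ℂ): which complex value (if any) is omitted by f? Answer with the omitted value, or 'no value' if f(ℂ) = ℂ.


Little Picard bounds the complement of f(ℂ) to at most one point.
cos is entire and surjective onto ℂ: for every w ∈ ℂ, cos(ζ) = w has a solution ζ ∈ ℂ (e.g., via the complex inverse arccos). With ζ = 2z this gives z = ζ/(2). Then 4·cos(2z) takes every value in 4·ℂ = ℂ, and adding 4 is a bijection of ℂ. So f is surjective and omits no value. (Note: only on the real line is cos bounded by [−1, 1].)

Omitted value: no value.


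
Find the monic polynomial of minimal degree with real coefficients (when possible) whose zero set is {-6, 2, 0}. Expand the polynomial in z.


The polynomial is p(z) = ∏_{α ∈ S} (z − α), where S = {-6, 2, 0}.
Expanding the product yields: p(z) = z^3 + 4·z^2 -12·z.
The resulting polynomial has degree 3 and real coefficients as required.

p(z) = z^3 + 4·z^2 -12·z.


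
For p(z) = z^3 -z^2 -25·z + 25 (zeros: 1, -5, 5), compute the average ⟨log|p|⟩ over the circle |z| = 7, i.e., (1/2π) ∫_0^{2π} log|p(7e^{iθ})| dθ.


Zeros: -5, 1, 5; r = 7.
Inside |z| < r: -5, 1, 5. Outside (|z| ≥ r): ∅.
p(0) = 25, so log|p(0)| = log(25) = 3.2189.
Apply Jensen: I(r) = log|p(0)| + Σ_k log(r/|z_k|), summed over zeros inside |z| < r.
  log(r/|z_k|) for z_k = 1: log(7/1) = 1.9459
  log(r/|z_k|) for z_k = -5: log(7/5) = 0.3365
  log(r/|z_k|) for z_k = 5: log(7/5) = 0.3365
Sum over inside zeros: 2.6189.
I(r) = log|p(0)| + (inside sum) = 3.2189 + 2.6189 = 5.8377.
Closed form (all zeros inside, monic): I(r) = n·log(r) = 3·log(7) = 5.8377. ✓

I(r) ≈ 5.8377.


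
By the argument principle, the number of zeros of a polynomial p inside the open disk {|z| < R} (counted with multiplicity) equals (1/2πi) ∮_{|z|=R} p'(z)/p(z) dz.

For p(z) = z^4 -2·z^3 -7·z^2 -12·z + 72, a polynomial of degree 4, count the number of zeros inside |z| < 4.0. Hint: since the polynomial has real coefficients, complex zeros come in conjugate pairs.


The zeros of p are: 3, (-2 + 2i), (-2 - 2i), 3.
Their magnitudes are: 3, 2.828, 2.828, 3.
Zeros with |z| < R = 4.0: 3, (-2 + 2i), (-2 - 2i), 3.
Count = 4.
By the argument principle, (1/2πi) ∮_{|z|=R} p'(z)/p(z) dz equals exactly this count.

Number of zeros inside |z| < 4.0: 4.


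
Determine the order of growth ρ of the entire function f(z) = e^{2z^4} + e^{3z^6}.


Each summand is entire of order 4 and 6 respectively (as in the single-exponential case). The order of a sum is at most the max of the orders, so ρ ≤ 6. For the lower bound: on |z|=r choose arg z so that 3z^6 is real positive; then |e^{3z^6}| = e^{3r^6} while |e^{2z^4}| ≤ e^{2r^4} = o(e^{3r^6}). So |f| ≥ e^{3r^6}(1 − o(1)) and ρ ≥ 6. Hence ρ = max(4, 6) = 6.
Therefore ρ = 6.

Order ρ = 6.


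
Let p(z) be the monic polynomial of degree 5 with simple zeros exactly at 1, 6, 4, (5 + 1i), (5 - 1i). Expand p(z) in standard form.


The polynomial is p(z) = ∏_{α ∈ S} (z − α), where S = {1, 6, 4, (5 + 1i), (5 - 1i)}.
Expanding the product yields: p(z) = z^5 -21·z^4 + 170·z^3 -650·z^2 + 1124·z -624.
Note conjugate pairs combine to real quadratics: (z − (5+1i))(z − (5−1i)) = z² − 10z + 26.
The resulting polynomial has degree 5 and real coefficients as required.

p(z) = z^5 -21·z^4 + 170·z^3 -650·z^2 + 1124·z -624.


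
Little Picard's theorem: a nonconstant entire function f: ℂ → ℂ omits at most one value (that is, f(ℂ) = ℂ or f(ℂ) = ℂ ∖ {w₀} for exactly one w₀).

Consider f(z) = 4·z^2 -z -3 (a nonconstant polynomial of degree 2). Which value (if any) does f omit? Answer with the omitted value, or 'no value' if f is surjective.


Little Picard bounds the complement of f(ℂ) to at most one point.
For every w ∈ ℂ, the equation p(z) − w = 0 is a nonconstant polynomial in z and hence has at least one root by the fundamental theorem of algebra. So p is surjective onto ℂ, omitting no value.

Omitted value: no value.


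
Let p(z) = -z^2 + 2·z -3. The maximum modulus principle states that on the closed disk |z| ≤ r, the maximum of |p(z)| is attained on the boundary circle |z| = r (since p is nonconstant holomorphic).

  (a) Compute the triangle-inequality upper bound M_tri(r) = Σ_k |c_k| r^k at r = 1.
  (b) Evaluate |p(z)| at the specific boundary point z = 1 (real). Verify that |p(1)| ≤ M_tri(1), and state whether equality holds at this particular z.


Coefficients: c_0 = -3, c_1 = 2, c_2 = -1. Radius r = 1.
Part (a). Triangle bound: M_tri(r) = Σ_k |c_k| r^k
  = |-3|·1^0 + |2|·1^1 + |-1|·1^2
  = 3 + 2 + 1 = 6.
This bounds M(r) := max_{|z|=r} |p(z)| from above; equality holds iff all terms c_k z^k can be made to align in phase at a single z on |z|=r.
Part (b). At z = 1 (real, on the circle |z| = r):
  p(1) = (-3)·1^0 + (2)·1^1 + (-1)·1^2 = -2.
  |p(1)| = 2.
Check: |p(1)| = 2 ≤ 6 = M_tri(1). ✓ Equality does not hold at z = 1 (the coefficients have mixed signs, so the terms do not all align in phase there).

M_tri(1) = 6; |p(1)| = 2; equality at z=1: no.


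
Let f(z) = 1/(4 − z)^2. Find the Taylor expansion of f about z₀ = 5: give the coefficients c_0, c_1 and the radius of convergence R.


Let w = z − z₀, so z = z₀ + w.
Then 4 − z = 4 − (z₀ + w) = (4 − z₀) − w = -1 − w.
f(z) = 1/(-1 − w)^2 = (1/(-1)^2) · (1 − w/(-1))^{−2}.
By the binomial series (1−u)^{−2} = Σ_{n≥0} C(n+1, 1) u^n for |u|<1, with u = w/(-1):
  c_n = C(n+1, 1) / (-1)^(n+2).
  c_0 = 1/(-1)^2 = 1.
  c_1 = 2/(-1)^3 = -2.
The series is valid for |w/d| < 1, i.e. |z − z₀| < |d|.
Radius of convergence: R = |4 − z₀| = |-1| = 1 (distance from z₀ to the singularity z = 4).

c_0 = 1, c_1 = -2; R = 1.


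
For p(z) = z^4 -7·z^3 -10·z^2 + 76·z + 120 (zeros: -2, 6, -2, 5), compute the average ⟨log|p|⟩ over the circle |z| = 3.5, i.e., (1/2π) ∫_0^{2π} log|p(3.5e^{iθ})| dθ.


Zeros: -2, -2, 5, 6; r = 3.5.
Inside |z| < r: -2, -2. Outside (|z| ≥ r): 5, 6.
p(0) = 120, so log|p(0)| = log(120) = 4.7875.
Apply Jensen: I(r) = log|p(0)| + Σ_k log(r/|z_k|), summed over zeros inside |z| < r.
  log(r/|z_k|) for z_k = -2: log(3.5/2) = 0.5596
  log(r/|z_k|) for z_k = -2: log(3.5/2) = 0.5596
  Outside zeros (5, 6) contribute nothing to the Jensen sum.
Sum over inside zeros: 1.1192.
I(r) = log|p(0)| + (inside sum) = 4.7875 + 1.1192 = 5.9067.
Note: since some zeros are outside |z| ≤ r, the simplified n·log(r) form does NOT apply — only the inside zeros contribute.

I(r) ≈ 5.9067.


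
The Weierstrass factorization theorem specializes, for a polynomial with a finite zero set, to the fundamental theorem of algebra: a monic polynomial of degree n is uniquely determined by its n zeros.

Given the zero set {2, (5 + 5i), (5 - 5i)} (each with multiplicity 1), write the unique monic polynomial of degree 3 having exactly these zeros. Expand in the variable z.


The polynomial is p(z) = ∏_{α ∈ S} (z − α), where S = {2, (5 + 5i), (5 - 5i)}.
Expanding the product yields: p(z) = z^3 -12·z^2 + 70·z -100.
Note conjugate pairs combine to real quadratics: (z − (5+5i))(z − (5−5i)) = z² − 10z + 50.
The resulting polynomial has degree 3 and real coefficients as required.

p(z) = z^3 -12·z^2 + 70·z -100.


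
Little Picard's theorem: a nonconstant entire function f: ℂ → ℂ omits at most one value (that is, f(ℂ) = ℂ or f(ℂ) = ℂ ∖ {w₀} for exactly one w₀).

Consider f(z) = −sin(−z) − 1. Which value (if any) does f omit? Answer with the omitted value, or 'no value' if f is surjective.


Little Picard bounds the complement of f(ℂ) to at most one point.
sin is entire and surjective onto ℂ: for every w ∈ ℂ, sin(ζ) = w has a solution ζ ∈ ℂ (e.g., via the complex inverse arcsin). With ζ = −z this gives z = ζ/(-1). Then -1·sin(−z) takes every value in -1·ℂ = ℂ, and adding -1 is a bijection of ℂ. So f is surjective and omits no value. (Note: only on the real line is sin bounded by [−1, 1].)

Omitted value: no value.


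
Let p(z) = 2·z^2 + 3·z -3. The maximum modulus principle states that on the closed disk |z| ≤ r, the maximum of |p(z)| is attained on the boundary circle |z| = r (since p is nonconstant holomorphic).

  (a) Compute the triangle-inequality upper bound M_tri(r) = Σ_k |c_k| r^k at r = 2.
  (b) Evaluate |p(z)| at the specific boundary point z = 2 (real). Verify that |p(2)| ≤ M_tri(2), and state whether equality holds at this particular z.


Coefficients: c_0 = -3, c_1 = 3, c_2 = 2. Radius r = 2.
Part (a). Triangle bound: M_tri(r) = Σ_k |c_k| r^k
  = |-3|·2^0 + |3|·2^1 + |2|·2^2
  = 3 + 6 + 8 = 17.
This bounds M(r) := max_{|z|=r} |p(z)| from above; equality holds iff all terms c_k z^k can be made to align in phase at a single z on |z|=r.
Part (b). At z = 2 (real, on the circle |z| = r):
  p(2) = (-3)·2^0 + (3)·2^1 + (2)·2^2 = 11.
  |p(2)| = 11.
Check: |p(2)| = 11 ≤ 17 = M_tri(2). ✓ Equality does not hold at z = 2 (the coefficients have mixed signs, so the terms do not all align in phase there).

M_tri(2) = 17; |p(2)| = 11; equality at z=2: no.


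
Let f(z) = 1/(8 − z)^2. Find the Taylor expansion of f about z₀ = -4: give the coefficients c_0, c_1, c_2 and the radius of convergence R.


Let w = z − z₀, so z = z₀ + w.
Then 8 − z = 8 − (z₀ + w) = (8 − z₀) − w = 12 − w.
f(z) = 1/(12 − w)^2 = (1/(12)^2) · (1 − w/(12))^{−2}.
By the binomial series (1−u)^{−2} = Σ_{n≥0} C(n+1, 1) u^n for |u|<1, with u = w/(12):
  c_n = C(n+1, 1) / (12)^(n+2).
  c_0 = 1/(12)^2 = 1/144.
  c_1 = 2/(12)^3 = 1/864.
  c_2 = 3/(12)^4 = 1/6912.
The series is valid for |w/d| < 1, i.e. |z − z₀| < |d|.
Radius of convergence: R = |8 − z₀| = |12| = 12 (distance from z₀ to the singularity z = 8).

c_0 = 1/144, c_1 = 1/864, c_2 = 1/6912; R = 12.


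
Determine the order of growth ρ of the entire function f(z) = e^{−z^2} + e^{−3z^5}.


Each summand is entire of order 2 and 5 respectively (as in the single-exponential case). The order of a sum is at most the max of the orders, so ρ ≤ 5. For the lower bound: on |z|=r choose arg z so that -3z^5 is real positive; then |e^{-3z^5}| = e^{3r^5} while |e^{-1z^2}| ≤ e^{1r^2} = o(e^{3r^5}). So |f| ≥ e^{3r^5}(1 − o(1)) and ρ ≥ 5. Hence ρ = max(2, 5) = 5.
Therefore ρ = 5.

Order ρ = 5.


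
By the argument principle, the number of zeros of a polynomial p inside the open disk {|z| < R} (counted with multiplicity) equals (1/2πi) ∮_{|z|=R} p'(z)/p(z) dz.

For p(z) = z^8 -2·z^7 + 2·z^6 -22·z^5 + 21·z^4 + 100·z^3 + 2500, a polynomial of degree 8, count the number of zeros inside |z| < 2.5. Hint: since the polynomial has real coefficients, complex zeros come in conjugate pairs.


The zeros of p are: (1 + 2i), (1 - 2i), (-2 + 1i), (-2 - 1i), (3 + 1i), (3 - 1i), (-1 + 3i), (-1 - 3i).
Their magnitudes are: 2.236, 2.236, 2.236, 2.236, 3.162, 3.162, 3.162, 3.162.
Zeros with |z| < R = 2.5: (1 + 2i), (1 - 2i), (-2 + 1i), (-2 - 1i).
Count = 4.
By the argument principle, (1/2πi) ∮_{|z|=R} p'(z)/p(z) dz equals exactly this count.

Number of zeros inside |z| < 2.5: 4.


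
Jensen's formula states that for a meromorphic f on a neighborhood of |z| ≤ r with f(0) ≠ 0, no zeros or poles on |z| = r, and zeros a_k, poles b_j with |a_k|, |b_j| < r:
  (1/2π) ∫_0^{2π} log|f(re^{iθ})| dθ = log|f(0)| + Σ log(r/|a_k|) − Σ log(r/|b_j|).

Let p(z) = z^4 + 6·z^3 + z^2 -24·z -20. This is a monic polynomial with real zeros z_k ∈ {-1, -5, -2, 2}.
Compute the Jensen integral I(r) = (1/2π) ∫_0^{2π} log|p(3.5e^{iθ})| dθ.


Zeros: -5, -2, -1, 2; r = 3.5.
Inside |z| < r: -2, -1, 2. Outside (|z| ≥ r): -5.
p(0) = -20, so log|p(0)| = log(20) = 2.9957.
Apply Jensen: I(r) = log|p(0)| + Σ_k log(r/|z_k|), summed over zeros inside |z| < r.
  log(r/|z_k|) for z_k = -1: log(3.5/1) = 1.2528
  log(r/|z_k|) for z_k = -2: log(3.5/2) = 0.5596
  log(r/|z_k|) for z_k = 2: log(3.5/2) = 0.5596
  Outside zeros (-5) contribute nothing to the Jensen sum.
Sum over inside zeros: 2.3720.
I(r) = log|p(0)| + (inside sum) = 2.9957 + 2.3720 = 5.3677.
Note: since some zeros are outside |z| ≤ r, the simplified n·log(r) form does NOT apply — only the inside zeros contribute.

I(r) ≈ 5.3677.


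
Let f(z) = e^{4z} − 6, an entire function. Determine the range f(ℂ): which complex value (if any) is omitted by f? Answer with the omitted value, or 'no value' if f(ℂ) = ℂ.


Little Picard bounds the complement of f(ℂ) to at most one point.
e^{4z} is never zero on ℂ, so 1·e^{4z} takes every value in ℂ ∖ {0}. Adding -6 shifts the range to ℂ ∖ {-6}. Thus f omits exactly the value -6.

Omitted value: -6.


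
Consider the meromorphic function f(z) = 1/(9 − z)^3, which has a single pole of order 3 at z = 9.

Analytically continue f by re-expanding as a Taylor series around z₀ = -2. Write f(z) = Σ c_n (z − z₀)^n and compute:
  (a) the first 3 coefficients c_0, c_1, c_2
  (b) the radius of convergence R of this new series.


Let w = z − z₀, so z = z₀ + w.
Then 9 − z = 9 − (z₀ + w) = (9 − z₀) − w = 11 − w.
f(z) = 1/(11 − w)^3 = (1/(11)^3) · (1 − w/(11))^{−3}.
By the binomial series (1−u)^{−3} = Σ_{n≥0} C(n+2, 2) u^n for |u|<1, with u = w/(11):
  c_n = C(n+2, 2) / (11)^(n+3).
  c_0 = 1/(11)^3 = 1/1331.
  c_1 = 3/(11)^4 = 3/14641.
  c_2 = 6/(11)^5 = 6/161051.
The series is valid for |w/d| < 1, i.e. |z − z₀| < |d|.
Radius of convergence: R = |9 − z₀| = |11| = 11 (distance from z₀ to the singularity z = 9).

c_0 = 1/1331, c_1 = 3/14641, c_2 = 6/161051; R = 11.


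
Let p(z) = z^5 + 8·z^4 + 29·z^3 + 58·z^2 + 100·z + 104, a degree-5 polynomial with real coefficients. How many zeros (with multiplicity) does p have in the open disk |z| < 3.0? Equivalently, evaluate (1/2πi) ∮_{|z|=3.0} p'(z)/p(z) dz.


The zeros of p are: (-3 + 2i), (-3 - 2i), (0 + 2i), (0 - 2i), -2.
Their magnitudes are: 3.606, 3.606, 2, 2, 2.
Zeros with |z| < R = 3.0: (0 + 2i), (0 - 2i), -2.
Count = 3.
By the argument principle, (1/2πi) ∮_{|z|=R} p'(z)/p(z) dz equals exactly this count.

Number of zeros inside |z| < 3.0: 3.


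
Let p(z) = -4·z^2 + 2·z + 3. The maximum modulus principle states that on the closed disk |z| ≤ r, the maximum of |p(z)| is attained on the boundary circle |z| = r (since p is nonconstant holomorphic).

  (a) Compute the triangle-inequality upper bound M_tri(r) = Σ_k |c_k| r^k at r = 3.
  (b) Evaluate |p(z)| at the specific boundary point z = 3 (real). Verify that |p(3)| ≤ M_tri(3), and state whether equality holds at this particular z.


Coefficients: c_0 = 3, c_1 = 2, c_2 = -4. Radius r = 3.
Part (a). Triangle bound: M_tri(r) = Σ_k |c_k| r^k
  = |3|·3^0 + |2|·3^1 + |-4|·3^2
  = 3 + 6 + 36 = 45.
This bounds M(r) := max_{|z|=r} |p(z)| from above; equality holds iff all terms c_k z^k can be made to align in phase at a single z on |z|=r.
Part (b). At z = 3 (real, on the circle |z| = r):
  p(3) = (3)·3^0 + (2)·3^1 + (-4)·3^2 = -27.
  |p(3)| = 27.
Check: |p(3)| = 27 ≤ 45 = M_tri(3). ✓ Equality does not hold at z = 3 (the coefficients have mixed signs, so the terms do not all align in phase there).

M_tri(3) = 45; |p(3)| = 27; equality at z=3: no.


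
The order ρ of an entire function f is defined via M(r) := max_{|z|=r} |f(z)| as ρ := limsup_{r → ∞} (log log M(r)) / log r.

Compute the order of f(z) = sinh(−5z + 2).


sinh(w) is a linear combination of e^{iw} and e^{−iw} (or e^w, e^{−w} in the hyperbolic case), so |sinh(w)| ≤ e^{|w|}. With w = −5z + 2, |w| ≤ 5|z| + 2 = 5r + 2 on |z| = r, giving M(r) ≤ e^{5r + 2}, so ρ ≤ 1. On a suitable ray (z = it for sin/cos; z = t for sinh/cosh, t real → ∞), |sinh(−5z + 2)| grows like e^{5|t|}/2, so ρ ≥ 1. Hence ρ = 1.
Therefore ρ = 1.

Order ρ = 1.
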